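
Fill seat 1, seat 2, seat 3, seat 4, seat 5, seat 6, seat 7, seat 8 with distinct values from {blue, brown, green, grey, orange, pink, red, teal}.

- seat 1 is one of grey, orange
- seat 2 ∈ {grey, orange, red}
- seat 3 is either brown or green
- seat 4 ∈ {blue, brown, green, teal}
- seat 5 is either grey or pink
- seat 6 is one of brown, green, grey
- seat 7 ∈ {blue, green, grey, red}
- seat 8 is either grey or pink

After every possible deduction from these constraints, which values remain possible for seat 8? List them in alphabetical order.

The 8 variables together cover exactly {blue, brown, green, grey, orange, pink, red, teal} — 8 values for 8 variables — and teal appears only in seat 4's list, so seat 4 = teal.
The 7 still-open variables draw from only 7 values {blue, brown, green, grey, orange, pink, red}, so each is used; only seat 7 can be blue, hence seat 7 = blue.
The 6 still-open variables draw from only 6 values {brown, green, grey, orange, pink, red}, so each is used; only seat 2 can be red, hence seat 2 = red.
Among the 5 still-open variables, orange fits only seat 1 (and all 5 values in {brown, green, grey, orange, pink} must be used), so seat 1 = orange.
The 2 variables seat 5 and seat 8 are confined to {grey, pink}, which locks those values in; drop them from seat 6.
No further eliminations apply; seat 8 can still be any of grey, pink.

grey, pink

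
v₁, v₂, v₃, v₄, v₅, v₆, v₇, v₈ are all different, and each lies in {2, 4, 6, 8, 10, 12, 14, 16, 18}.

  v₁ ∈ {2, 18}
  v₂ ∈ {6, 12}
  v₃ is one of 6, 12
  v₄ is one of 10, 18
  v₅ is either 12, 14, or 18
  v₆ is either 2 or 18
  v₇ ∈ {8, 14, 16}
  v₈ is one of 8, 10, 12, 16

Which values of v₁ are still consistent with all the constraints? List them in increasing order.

2, 18

The 2 variables v₁ and v₆ are confined to {2, 18}, which locks those values in; drop them from v₄, v₅.
v₄ must be 10 (only option left). Eliminate 10 elsewhere: v₈.
The 2 variables v₂ and v₃ are confined to {6, 12}, which locks those values in; drop them from v₅, v₈.
That leaves v₅ = 14. Strike 14 from v₇.
No further eliminations apply; v₁ can still be any of 2, 18.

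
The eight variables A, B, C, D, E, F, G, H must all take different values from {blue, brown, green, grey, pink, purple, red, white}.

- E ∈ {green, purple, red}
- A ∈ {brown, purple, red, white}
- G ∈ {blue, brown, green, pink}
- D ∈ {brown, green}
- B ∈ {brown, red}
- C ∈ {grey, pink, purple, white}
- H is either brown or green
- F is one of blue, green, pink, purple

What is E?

The 8 variables draw from only 8 values {blue, brown, green, grey, pink, purple, red, white}, so each is used; only C can be grey, hence C = grey.
The 7 still-open variables together cover exactly {blue, brown, green, pink, purple, red, white} — 7 values for 7 variables — and white appears only in A's list, so A = white.
D and H share exactly the 2 values {brown, green}; by pigeonhole those values go to them, so strike brown, green from B, E, F, G.
B must be red (only option left). Eliminate red elsewhere: E.
So E = purple.

purple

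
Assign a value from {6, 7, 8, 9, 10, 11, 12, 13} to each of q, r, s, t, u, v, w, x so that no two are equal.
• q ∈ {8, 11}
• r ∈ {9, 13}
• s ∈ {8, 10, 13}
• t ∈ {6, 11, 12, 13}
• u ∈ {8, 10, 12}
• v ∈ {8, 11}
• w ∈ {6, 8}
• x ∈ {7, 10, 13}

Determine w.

6

Among the 8 variables, 7 fits only x (and all 8 values in {6, 7, 8, 9, 10, 11, 12, 13} must be used), so x = 7.
The 7 still-open variables draw from only 7 values {6, 8, 9, 10, 11, 12, 13}, so each is used; only r can be 9, hence r = 9.
q and v share exactly the 2 values {8, 11}; by pigeonhole those values go to them, so strike 8, 11 from s, t, u, w.
So w = 6.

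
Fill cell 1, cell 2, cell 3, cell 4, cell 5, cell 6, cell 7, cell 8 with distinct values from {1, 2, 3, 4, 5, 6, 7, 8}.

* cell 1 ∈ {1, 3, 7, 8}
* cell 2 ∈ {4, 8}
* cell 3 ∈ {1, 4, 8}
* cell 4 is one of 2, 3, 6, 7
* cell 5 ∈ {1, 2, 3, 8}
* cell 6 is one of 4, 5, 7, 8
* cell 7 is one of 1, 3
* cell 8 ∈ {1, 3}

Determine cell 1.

7

Among the 8 variables, 5 fits only cell 6 (and all 8 values in {1, 2, 3, 4, 5, 6, 7, 8} must be used), so cell 6 = 5.
Among the 7 still-open variables, 6 fits only cell 4 (and all 7 values in {1, 2, 3, 4, 6, 7, 8} must be used), so cell 4 = 6.
The 6 still-open variables together cover exactly {1, 2, 3, 4, 7, 8} — 6 values for 6 variables — and 2 appears only in cell 5's list, so cell 5 = 2.
The 5 still-open variables draw from only 5 values {1, 3, 4, 7, 8}, so each is used; only cell 1 can be 7, hence cell 1 = 7.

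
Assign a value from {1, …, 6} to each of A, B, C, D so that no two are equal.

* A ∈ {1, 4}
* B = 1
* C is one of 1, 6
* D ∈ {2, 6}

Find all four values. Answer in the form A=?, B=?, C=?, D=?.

B's domain is down to {1}, so B = 1. Eliminate 1 elsewhere: A, C.
C must be 6 (only option left). Eliminate 6 elsewhere: D.
That leaves D = 2.
That leaves A = 4.

A=4, B=1, C=6, D=2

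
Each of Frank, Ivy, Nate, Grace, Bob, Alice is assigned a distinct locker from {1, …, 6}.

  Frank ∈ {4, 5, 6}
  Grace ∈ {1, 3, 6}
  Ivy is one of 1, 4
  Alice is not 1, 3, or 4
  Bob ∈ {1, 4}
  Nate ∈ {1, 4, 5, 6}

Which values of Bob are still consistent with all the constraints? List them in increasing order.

Among the 6 variables, 2 fits only Alice (and all 6 values in {1, 2, 3, 4, 5, 6} must be used), so Alice = 2.
The 5 still-open variables together cover exactly {1, 3, 4, 5, 6} — 5 values for 5 variables — and 3 appears only in Grace's list, so Grace = 3.
Ivy and Bob between them cover only {1, 4} — a naked pair. Remove those values from Frank, Nate.
No further eliminations apply; Bob can still be any of 1, 4.

1, 4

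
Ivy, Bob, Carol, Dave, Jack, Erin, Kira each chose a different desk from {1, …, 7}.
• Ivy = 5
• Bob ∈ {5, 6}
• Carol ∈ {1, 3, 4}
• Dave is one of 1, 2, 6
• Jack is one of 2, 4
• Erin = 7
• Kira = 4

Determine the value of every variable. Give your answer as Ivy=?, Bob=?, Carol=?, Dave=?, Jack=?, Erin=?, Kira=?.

Ivy=5, Bob=6, Carol=3, Dave=1, Jack=2, Erin=7, Kira=4

Ivy must be 5 (only option left). So Bob can't be 5.
Bob's domain is down to {6}, so Bob = 6. So Dave can't be 6.
Erin must be 7 (only option left).
Kira's domain is down to {4}, so Kira = 4. Remove 4 from Carol, Jack.
Jack's domain is down to {2}, so Jack = 2. Eliminate 2 elsewhere: Dave.
Dave's domain is down to {1}, so Dave = 1. Remove 1 from Carol.
That leaves Carol = 3.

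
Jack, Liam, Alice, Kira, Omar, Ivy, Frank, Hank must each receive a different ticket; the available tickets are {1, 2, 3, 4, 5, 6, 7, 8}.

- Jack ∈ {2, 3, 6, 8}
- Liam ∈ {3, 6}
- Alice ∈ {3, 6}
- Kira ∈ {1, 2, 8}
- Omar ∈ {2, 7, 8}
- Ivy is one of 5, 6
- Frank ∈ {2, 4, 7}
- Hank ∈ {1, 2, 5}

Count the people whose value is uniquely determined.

3

The 8 variables draw from only 8 values {1, 2, 3, 4, 5, 6, 7, 8}, so each is used; only Frank can be 4, hence Frank = 4.
The 7 still-open variables draw from only 7 values {1, 2, 3, 5, 6, 7, 8}, so each is used; only Omar can be 7, hence Omar = 7.
Liam and Alice share exactly the 2 values {3, 6}; by pigeonhole those values go to them, so strike 3, 6 from Jack, Ivy.
That leaves Ivy = 5. Strike 5 from Hank.
Determined: Omar=7, Ivy=5, Frank=4. The other people each still have more than one consistent value. That makes 3.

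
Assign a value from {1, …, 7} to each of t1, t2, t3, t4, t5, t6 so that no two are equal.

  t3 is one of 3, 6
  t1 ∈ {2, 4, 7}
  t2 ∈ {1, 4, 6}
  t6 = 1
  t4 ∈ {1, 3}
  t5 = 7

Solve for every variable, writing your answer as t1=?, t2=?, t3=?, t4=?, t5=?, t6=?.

t1=2, t2=4, t3=6, t4=3, t5=7, t6=1

t5 has just one choice, so t5 = 7. So t1 can't be 7.
That leaves t6 = 1. So t2, t4 can't be 1.
t4 must be 3 (only option left). Strike 3 from t3.
That leaves t3 = 6. Eliminate 6 elsewhere: t2.
t2 must be 4 (only option left). Remove 4 from t1.
t1's domain is down to {2}, so t1 = 2.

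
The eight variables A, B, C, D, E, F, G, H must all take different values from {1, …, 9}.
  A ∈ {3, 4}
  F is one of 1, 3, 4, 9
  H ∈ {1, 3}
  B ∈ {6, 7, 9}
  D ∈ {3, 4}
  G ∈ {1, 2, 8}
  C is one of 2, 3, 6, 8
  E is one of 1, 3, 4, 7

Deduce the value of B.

The 2 variables A and D are confined to {3, 4}, which locks those values in; drop them from C, E, F, H.
That leaves H = 1. Remove 1 from E, F, G.
E has just one choice, so E = 7. So B can't be 7.
F must be 9 (only option left). Strike 9 from B.
So B = 6.

6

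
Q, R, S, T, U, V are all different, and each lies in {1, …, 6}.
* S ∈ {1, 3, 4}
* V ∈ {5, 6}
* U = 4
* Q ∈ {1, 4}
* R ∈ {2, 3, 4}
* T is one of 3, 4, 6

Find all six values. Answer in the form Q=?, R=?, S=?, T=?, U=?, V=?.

U's domain is down to {4}, so U = 4. Remove 4 from Q, R, S, T.
That leaves Q = 1. So S can't be 1.
That leaves S = 3. Remove 3 from R, T.
T must be 6 (only option left). Remove 6 from V.
V has just one choice, so V = 5.
That leaves R = 2.

Q=1, R=2, S=3, T=6, U=4, V=5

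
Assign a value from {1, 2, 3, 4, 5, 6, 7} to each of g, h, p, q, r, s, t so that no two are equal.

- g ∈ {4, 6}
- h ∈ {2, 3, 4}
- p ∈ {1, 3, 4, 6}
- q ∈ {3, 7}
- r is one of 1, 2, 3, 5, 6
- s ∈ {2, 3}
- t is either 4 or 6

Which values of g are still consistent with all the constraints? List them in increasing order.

The 7 variables together cover exactly {1, 2, 3, 4, 5, 6, 7} — 7 values for 7 variables — and 5 appears only in r's list, so r = 5.
The 6 still-open variables draw from only 6 values {1, 2, 3, 4, 6, 7}, so each is used; only p can be 1, hence p = 1.
Among the 5 still-open variables, 7 fits only q (and all 5 values in {2, 3, 4, 6, 7} must be used), so q = 7.
g and t share exactly the 2 values {4, 6}; by pigeonhole those values go to them, so strike 4, 6 from h.
No further eliminations apply; g can still be any of 4, 6.

4, 6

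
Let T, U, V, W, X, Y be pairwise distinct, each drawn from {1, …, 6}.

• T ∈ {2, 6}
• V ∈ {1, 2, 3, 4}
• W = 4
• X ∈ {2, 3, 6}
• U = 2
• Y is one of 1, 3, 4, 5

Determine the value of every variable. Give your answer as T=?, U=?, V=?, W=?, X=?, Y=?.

U has just one choice, so U = 2. So T, V, X can't be 2.
W's domain is down to {4}, so W = 4. Strike 4 from V, Y.
T must be 6 (only option left). Eliminate 6 elsewhere: X.
X's domain is down to {3}, so X = 3. Strike 3 from V, Y.
That leaves V = 1. Strike 1 from Y.
Y must be 5 (only option left).

T=6, U=2, V=1, W=4, X=3, Y=5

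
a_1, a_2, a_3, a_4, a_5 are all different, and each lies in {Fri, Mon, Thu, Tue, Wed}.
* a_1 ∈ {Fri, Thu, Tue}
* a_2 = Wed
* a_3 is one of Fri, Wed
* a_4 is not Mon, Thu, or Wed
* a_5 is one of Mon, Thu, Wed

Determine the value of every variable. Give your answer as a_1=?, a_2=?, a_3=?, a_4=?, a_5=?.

a_2's domain is down to {Wed}, so a_2 = Wed. Eliminate Wed elsewhere: a_3, a_5.
That leaves a_3 = Fri. Strike Fri from a_1, a_4.
a_4 has just one choice, so a_4 = Tue. Strike Tue from a_1.
That leaves a_1 = Thu. Strike Thu from a_5.
a_5's domain is down to {Mon}, so a_5 = Mon.

a_1=Thu, a_2=Wed, a_3=Fri, a_4=Tue, a_5=Mon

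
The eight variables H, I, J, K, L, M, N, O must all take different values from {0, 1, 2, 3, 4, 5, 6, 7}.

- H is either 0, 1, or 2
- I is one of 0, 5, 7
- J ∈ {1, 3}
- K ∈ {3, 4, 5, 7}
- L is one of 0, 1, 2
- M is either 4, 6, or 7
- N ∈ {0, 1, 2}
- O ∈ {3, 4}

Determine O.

4

Among the 8 variables, 6 fits only M (and all 8 values in {0, 1, 2, 3, 4, 5, 6, 7} must be used), so M = 6.
The 3 variables H, L, N are confined to {0, 1, 2}, which locks those values in; drop them from I, J.
J must be 3 (only option left). Remove 3 from K, O.
So O = 4.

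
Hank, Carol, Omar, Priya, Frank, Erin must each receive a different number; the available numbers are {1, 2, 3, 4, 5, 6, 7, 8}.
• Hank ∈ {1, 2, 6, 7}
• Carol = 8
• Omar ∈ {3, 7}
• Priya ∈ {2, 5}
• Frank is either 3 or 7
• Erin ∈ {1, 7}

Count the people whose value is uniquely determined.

2

Carol has just one choice, so Carol = 8.
Omar and Frank between them cover only {3, 7} — a naked pair. Remove those values from Hank, Erin.
Erin's domain is down to {1}, so Erin = 1. Strike 1 from Hank.
Determined: Carol=8, Erin=1. The other people each still have more than one consistent value. That makes 2.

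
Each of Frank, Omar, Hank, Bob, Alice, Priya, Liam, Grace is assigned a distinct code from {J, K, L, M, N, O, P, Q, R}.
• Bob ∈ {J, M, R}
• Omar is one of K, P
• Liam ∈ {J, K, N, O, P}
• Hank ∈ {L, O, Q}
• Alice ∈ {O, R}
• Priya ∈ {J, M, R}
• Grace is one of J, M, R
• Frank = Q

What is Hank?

Frank has just one choice, so Frank = Q. Eliminate Q elsewhere: Hank.
Bob, Priya, Grace between them cover only {J, M, R} — a naked triple. Remove those values from Alice, Liam.
Alice must be O (only option left). Remove O from Hank, Liam.
So Hank = L.

L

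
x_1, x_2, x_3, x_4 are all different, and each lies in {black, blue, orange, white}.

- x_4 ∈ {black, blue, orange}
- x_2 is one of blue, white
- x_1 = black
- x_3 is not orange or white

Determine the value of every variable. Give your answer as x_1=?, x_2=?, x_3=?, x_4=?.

x_1 has just one choice, so x_1 = black. Eliminate black elsewhere: x_3, x_4.
x_3's domain is down to {blue}, so x_3 = blue. Eliminate blue elsewhere: x_2, x_4.
That leaves x_4 = orange.
That leaves x_2 = white.

x_1=black, x_2=white, x_3=blue, x_4=orange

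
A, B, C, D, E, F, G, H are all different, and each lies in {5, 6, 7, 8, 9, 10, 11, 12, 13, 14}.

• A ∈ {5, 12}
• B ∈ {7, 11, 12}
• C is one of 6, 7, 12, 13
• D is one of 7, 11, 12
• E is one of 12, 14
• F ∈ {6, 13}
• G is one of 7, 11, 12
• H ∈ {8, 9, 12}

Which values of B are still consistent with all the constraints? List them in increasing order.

The 3 variables B, D, G are confined to {7, 11, 12}, which locks those values in; drop them from A, C, E, H.
A must be 5 (only option left).
E's domain is down to {14}, so E = 14.
No further eliminations apply; B can still be any of 7, 11, 12.

7, 11, 12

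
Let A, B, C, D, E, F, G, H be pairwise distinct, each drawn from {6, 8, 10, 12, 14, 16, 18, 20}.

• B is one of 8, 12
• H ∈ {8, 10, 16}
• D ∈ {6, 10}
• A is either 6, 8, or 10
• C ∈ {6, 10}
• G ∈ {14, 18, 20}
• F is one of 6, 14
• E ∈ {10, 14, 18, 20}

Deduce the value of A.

8

Among the 8 variables, 12 fits only B (and all 8 values in {6, 8, 10, 12, 14, 16, 18, 20} must be used), so B = 12.
The 7 still-open variables draw from only 7 values {6, 8, 10, 14, 16, 18, 20}, so each is used; only H can be 16, hence H = 16.
The 6 still-open variables together cover exactly {6, 8, 10, 14, 18, 20} — 6 values for 6 variables — and 8 appears only in A's list, so A = 8.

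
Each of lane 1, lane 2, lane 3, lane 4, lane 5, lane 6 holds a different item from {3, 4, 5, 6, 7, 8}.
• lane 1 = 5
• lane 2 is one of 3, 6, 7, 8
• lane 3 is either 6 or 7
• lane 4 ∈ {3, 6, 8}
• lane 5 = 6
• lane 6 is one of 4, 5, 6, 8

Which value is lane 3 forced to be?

7

lane 1's domain is down to {5}, so lane 1 = 5. So lane 6 can't be 5.
lane 5 must be 6 (only option left). Remove 6 from lane 2, lane 3, lane 4, lane 6.
So lane 3 = 7.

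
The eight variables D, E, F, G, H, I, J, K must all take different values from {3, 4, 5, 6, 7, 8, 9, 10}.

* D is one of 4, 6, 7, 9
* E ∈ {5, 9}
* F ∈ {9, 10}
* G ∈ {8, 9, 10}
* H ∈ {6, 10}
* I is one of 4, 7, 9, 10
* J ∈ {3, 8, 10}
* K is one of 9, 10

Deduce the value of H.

6

Among the 8 variables, 3 fits only J (and all 8 values in {3, 4, 5, 6, 7, 8, 9, 10} must be used), so J = 3.
Among the 7 still-open variables, 5 fits only E (and all 7 values in {4, 5, 6, 7, 8, 9, 10} must be used), so E = 5.
Among the 6 still-open variables, 8 fits only G (and all 6 values in {4, 6, 7, 8, 9, 10} must be used), so G = 8.
F and K between them cover only {9, 10} — a naked pair. Remove those values from D, H, I.
So H = 6.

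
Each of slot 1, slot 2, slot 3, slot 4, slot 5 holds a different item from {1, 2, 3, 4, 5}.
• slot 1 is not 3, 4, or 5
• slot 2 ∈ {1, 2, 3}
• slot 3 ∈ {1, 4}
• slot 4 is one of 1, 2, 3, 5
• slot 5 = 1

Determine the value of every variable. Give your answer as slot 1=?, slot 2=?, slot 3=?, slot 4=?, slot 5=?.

slot 1=2, slot 2=3, slot 3=4, slot 4=5, slot 5=1

slot 5 must be 1 (only option left). Strike 1 from slot 1, slot 2, slot 3, slot 4.
That leaves slot 1 = 2. Remove 2 from slot 2, slot 4.
slot 2 must be 3 (only option left). Eliminate 3 elsewhere: slot 4.
slot 3 has just one choice, so slot 3 = 4.
That leaves slot 4 = 5.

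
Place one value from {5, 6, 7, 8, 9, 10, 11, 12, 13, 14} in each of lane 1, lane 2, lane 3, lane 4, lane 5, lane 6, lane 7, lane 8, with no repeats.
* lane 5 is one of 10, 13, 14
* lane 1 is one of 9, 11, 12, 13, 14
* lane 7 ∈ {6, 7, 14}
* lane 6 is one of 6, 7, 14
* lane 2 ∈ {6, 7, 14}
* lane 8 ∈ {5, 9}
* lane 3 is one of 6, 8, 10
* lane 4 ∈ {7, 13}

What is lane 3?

lane 2, lane 6, lane 7 share exactly the 3 values {6, 7, 14}; by pigeonhole those values go to them, so strike 6, 7, 14 from lane 1, lane 3, lane 4, lane 5.
lane 4's domain is down to {13}, so lane 4 = 13. So lane 1, lane 5 can't be 13.
lane 5 must be 10 (only option left). Eliminate 10 elsewhere: lane 3.
So lane 3 = 8.

8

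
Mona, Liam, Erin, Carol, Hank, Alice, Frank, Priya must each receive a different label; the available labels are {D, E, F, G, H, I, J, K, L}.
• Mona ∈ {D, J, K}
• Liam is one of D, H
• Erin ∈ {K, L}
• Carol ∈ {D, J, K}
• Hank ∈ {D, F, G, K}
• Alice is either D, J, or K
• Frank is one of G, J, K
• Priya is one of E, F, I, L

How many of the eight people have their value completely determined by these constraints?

The 3 variables Mona, Carol, Alice are confined to {D, J, K}, which locks those values in; drop them from Liam, Erin, Hank, Frank.
Liam has just one choice, so Liam = H.
Erin's domain is down to {L}, so Erin = L. Remove L from Priya.
That leaves Frank = G. So Hank can't be G.
Hank has just one choice, so Hank = F. Strike F from Priya.
Determined: Liam=H, Erin=L, Hank=F, Frank=G. The other people each still have more than one consistent value. That makes 4.

4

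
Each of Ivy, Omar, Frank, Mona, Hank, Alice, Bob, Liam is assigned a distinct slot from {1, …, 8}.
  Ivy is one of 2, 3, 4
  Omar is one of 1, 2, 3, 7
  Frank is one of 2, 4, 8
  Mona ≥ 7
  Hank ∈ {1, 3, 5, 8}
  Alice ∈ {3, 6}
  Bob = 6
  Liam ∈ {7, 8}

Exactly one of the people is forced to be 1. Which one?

Omar

Bob must be 6 (only option left). Remove 6 from Alice.
Alice has just one choice, so Alice = 3. Strike 3 from Ivy, Omar, Hank.
The 6 still-open variables together cover exactly {1, 2, 4, 5, 7, 8} — 6 values for 6 variables — and 5 appears only in Hank's list, so Hank = 5.
The 5 still-open variables together cover exactly {1, 2, 4, 7, 8} — 5 values for 5 variables — and 1 appears only in Omar's list, so Omar = 1.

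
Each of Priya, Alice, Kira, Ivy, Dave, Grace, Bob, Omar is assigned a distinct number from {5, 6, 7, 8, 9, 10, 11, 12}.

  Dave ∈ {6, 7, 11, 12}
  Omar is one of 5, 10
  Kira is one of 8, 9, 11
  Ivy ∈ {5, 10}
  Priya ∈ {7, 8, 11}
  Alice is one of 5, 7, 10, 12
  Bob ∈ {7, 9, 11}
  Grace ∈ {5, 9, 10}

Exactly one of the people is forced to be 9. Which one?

Grace

The 8 variables together cover exactly {5, 6, 7, 8, 9, 10, 11, 12} — 8 values for 8 variables — and 6 appears only in Dave's list, so Dave = 6.
Among the 7 still-open variables, 12 fits only Alice (and all 7 values in {5, 7, 8, 9, 10, 11, 12} must be used), so Alice = 12.
Ivy and Omar between them cover only {5, 10} — a naked pair. Remove those values from Grace.
So 9 goes to Grace.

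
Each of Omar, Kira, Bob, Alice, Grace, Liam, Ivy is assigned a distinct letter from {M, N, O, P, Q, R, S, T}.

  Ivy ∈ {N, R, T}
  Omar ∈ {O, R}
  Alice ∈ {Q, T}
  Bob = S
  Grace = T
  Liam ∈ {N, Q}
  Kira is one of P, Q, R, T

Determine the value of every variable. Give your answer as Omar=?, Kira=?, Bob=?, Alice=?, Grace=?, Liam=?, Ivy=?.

Bob's domain is down to {S}, so Bob = S.
Grace has just one choice, so Grace = T. Strike T from Kira, Alice, Ivy.
Alice must be Q (only option left). Strike Q from Kira, Liam.
Liam has just one choice, so Liam = N. Strike N from Ivy.
Ivy's domain is down to {R}, so Ivy = R. Strike R from Omar, Kira.
That leaves Omar = O.
That leaves Kira = P.

Omar=O, Kira=P, Bob=S, Alice=Q, Grace=T, Liam=N, Ivy=R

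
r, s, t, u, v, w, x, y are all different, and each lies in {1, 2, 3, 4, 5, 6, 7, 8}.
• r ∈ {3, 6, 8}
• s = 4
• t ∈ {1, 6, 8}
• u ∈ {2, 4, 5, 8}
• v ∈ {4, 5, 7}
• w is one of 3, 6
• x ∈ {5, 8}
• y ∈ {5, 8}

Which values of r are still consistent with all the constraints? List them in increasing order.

3, 6

s must be 4 (only option left). So u, v can't be 4.
The 7 still-open variables draw from only 7 values {1, 2, 3, 5, 6, 7, 8}, so each is used; only t can be 1, hence t = 1.
The 6 still-open variables draw from only 6 values {2, 3, 5, 6, 7, 8}, so each is used; only u can be 2, hence u = 2.
The 5 still-open variables draw from only 5 values {3, 5, 6, 7, 8}, so each is used; only v can be 7, hence v = 7.
The 2 variables x and y are confined to {5, 8}, which locks those values in; drop them from r.
No further eliminations apply; r can still be any of 3, 6.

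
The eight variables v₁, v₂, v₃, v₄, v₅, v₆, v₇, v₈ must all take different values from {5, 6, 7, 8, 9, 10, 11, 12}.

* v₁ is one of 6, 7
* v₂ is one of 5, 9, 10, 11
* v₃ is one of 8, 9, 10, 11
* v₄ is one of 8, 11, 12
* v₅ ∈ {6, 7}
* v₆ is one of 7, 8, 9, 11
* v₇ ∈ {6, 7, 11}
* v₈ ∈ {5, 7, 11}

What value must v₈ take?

5

The 8 variables together cover exactly {5, 6, 7, 8, 9, 10, 11, 12} — 8 values for 8 variables — and 12 appears only in v₄'s list, so v₄ = 12.
The 2 variables v₁ and v₅ are confined to {6, 7}, which locks those values in; drop them from v₆, v₇, v₈.
v₇ must be 11 (only option left). Remove 11 from v₂, v₃, v₆, v₈.
So v₈ = 5.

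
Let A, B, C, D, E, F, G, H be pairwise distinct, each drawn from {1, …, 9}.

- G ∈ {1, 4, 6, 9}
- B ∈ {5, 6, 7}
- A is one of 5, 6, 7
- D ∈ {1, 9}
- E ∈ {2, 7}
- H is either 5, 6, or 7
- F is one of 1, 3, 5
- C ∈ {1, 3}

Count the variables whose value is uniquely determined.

The 8 variables draw from only 8 values {1, 2, 3, 4, 5, 6, 7, 9}, so each is used; only E can be 2, hence E = 2.
The 7 still-open variables together cover exactly {1, 3, 4, 5, 6, 7, 9} — 7 values for 7 variables — and 4 appears only in G's list, so G = 4.
The 6 still-open variables together cover exactly {1, 3, 5, 6, 7, 9} — 6 values for 6 variables — and 9 appears only in D's list, so D = 9.
The 3 variables A, B, H are confined to {5, 6, 7}, which locks those values in; drop them from F.
Determined: D=9, E=2, G=4. The other variables each still have more than one consistent value. That makes 3.

3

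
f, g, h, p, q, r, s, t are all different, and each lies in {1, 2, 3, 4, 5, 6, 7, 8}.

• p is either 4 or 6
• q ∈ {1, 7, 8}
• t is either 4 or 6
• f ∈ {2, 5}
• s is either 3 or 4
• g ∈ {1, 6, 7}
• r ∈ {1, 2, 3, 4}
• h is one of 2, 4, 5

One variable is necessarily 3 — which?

Among the 8 variables, 8 fits only q (and all 8 values in {1, 2, 3, 4, 5, 6, 7, 8} must be used), so q = 8.
The 7 still-open variables draw from only 7 values {1, 2, 3, 4, 5, 6, 7}, so each is used; only g can be 7, hence g = 7.
The 6 still-open variables draw from only 6 values {1, 2, 3, 4, 5, 6}, so each is used; only r can be 1, hence r = 1.
The 5 still-open variables together cover exactly {2, 3, 4, 5, 6} — 5 values for 5 variables — and 3 appears only in s's list, so s = 3.

s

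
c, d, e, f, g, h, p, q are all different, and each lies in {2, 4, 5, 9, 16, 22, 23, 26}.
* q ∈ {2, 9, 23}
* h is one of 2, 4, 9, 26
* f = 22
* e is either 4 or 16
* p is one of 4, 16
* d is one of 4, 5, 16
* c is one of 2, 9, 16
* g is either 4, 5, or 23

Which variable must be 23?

f's domain is down to {22}, so f = 22.
The 7 still-open variables together cover exactly {2, 4, 5, 9, 16, 23, 26} — 7 values for 7 variables — and 26 appears only in h's list, so h = 26.
The 2 variables e and p are confined to {4, 16}, which locks those values in; drop them from c, d, g.
That leaves d = 5. Strike 5 from g.
So 23 goes to g.

g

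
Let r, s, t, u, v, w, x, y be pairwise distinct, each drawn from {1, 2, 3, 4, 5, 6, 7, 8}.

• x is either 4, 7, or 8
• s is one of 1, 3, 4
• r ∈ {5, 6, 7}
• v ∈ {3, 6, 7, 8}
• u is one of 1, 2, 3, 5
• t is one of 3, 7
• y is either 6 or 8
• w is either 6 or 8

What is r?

5

The 8 variables draw from only 8 values {1, 2, 3, 4, 5, 6, 7, 8}, so each is used; only u can be 2, hence u = 2.
The 7 still-open variables draw from only 7 values {1, 3, 4, 5, 6, 7, 8}, so each is used; only s can be 1, hence s = 1.
The 6 still-open variables draw from only 6 values {3, 4, 5, 6, 7, 8}, so each is used; only x can be 4, hence x = 4.
Among the 5 still-open variables, 5 fits only r (and all 5 values in {3, 5, 6, 7, 8} must be used), so r = 5.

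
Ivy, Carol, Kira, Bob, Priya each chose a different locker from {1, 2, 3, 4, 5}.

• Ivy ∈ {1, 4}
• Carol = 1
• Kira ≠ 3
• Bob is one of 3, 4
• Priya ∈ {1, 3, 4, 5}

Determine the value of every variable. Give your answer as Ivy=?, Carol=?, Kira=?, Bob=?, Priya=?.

Ivy=4, Carol=1, Kira=2, Bob=3, Priya=5

Carol's domain is down to {1}, so Carol = 1. Strike 1 from Ivy, Kira, Priya.
That leaves Ivy = 4. So Kira, Bob, Priya can't be 4.
Bob has just one choice, so Bob = 3. Eliminate 3 elsewhere: Priya.
That leaves Priya = 5. Remove 5 from Kira.
That leaves Kira = 2.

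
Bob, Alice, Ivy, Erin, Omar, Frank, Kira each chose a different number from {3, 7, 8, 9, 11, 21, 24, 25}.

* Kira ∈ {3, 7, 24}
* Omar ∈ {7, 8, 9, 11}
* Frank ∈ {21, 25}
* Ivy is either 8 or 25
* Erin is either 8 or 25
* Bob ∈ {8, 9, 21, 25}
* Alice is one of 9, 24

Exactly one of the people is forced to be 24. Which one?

Alice

Ivy and Erin between them cover only {8, 25} — a naked pair. Remove those values from Bob, Omar, Frank.
Frank's domain is down to {21}, so Frank = 21. Remove 21 from Bob.
Bob's domain is down to {9}, so Bob = 9. Remove 9 from Alice, Omar.
So 24 goes to Alice.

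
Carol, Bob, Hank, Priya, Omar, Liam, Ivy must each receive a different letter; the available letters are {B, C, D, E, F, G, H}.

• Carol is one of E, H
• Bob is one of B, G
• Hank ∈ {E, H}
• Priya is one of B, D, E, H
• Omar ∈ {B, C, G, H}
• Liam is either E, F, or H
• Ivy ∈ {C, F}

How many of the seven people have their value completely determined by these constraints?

3

The 7 variables together cover exactly {B, C, D, E, F, G, H} — 7 values for 7 variables — and D appears only in Priya's list, so Priya = D.
The 2 variables Carol and Hank are confined to {E, H}, which locks those values in; drop them from Omar, Liam.
Liam has just one choice, so Liam = F. Remove F from Ivy.
Ivy must be C (only option left). Eliminate C elsewhere: Omar.
Determined: Priya=D, Liam=F, Ivy=C. The other people each still have more than one consistent value. That makes 3.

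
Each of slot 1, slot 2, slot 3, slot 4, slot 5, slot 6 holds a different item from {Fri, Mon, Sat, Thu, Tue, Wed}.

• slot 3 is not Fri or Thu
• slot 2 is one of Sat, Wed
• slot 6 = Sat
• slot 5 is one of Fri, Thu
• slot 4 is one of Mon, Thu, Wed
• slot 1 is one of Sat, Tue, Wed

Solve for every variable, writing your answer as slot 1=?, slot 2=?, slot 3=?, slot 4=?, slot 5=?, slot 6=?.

slot 1=Tue, slot 2=Wed, slot 3=Mon, slot 4=Thu, slot 5=Fri, slot 6=Sat

slot 6's domain is down to {Sat}, so slot 6 = Sat. Remove Sat from slot 1, slot 2, slot 3.
slot 2's domain is down to {Wed}, so slot 2 = Wed. So slot 1, slot 3, slot 4 can't be Wed.
slot 1 has just one choice, so slot 1 = Tue. So slot 3 can't be Tue.
slot 3 has just one choice, so slot 3 = Mon. Strike Mon from slot 4.
slot 4 must be Thu (only option left). Strike Thu from slot 5.
slot 5 has just one choice, so slot 5 = Fri.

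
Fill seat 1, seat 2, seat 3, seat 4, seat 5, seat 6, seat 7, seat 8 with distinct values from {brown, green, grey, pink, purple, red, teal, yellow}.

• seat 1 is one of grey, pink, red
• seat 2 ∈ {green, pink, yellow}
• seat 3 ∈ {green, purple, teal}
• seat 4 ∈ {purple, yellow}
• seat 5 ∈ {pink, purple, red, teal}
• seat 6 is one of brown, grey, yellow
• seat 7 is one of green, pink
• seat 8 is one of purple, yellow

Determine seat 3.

teal

The 8 variables together cover exactly {brown, green, grey, pink, purple, red, teal, yellow} — 8 values for 8 variables — and brown appears only in seat 6's list, so seat 6 = brown.
Among the 7 still-open variables, grey fits only seat 1 (and all 7 values in {green, grey, pink, purple, red, teal, yellow} must be used), so seat 1 = grey.
The 6 still-open variables draw from only 6 values {green, pink, purple, red, teal, yellow}, so each is used; only seat 5 can be red, hence seat 5 = red.
The 5 still-open variables draw from only 5 values {green, pink, purple, teal, yellow}, so each is used; only seat 3 can be teal, hence seat 3 = teal.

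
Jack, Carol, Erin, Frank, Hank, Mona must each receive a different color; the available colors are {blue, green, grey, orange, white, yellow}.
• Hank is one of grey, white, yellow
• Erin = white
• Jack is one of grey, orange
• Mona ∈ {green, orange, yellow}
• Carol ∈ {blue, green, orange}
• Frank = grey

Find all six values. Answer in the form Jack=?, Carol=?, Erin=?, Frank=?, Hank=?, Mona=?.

Erin has just one choice, so Erin = white. Remove white from Hank.
Frank's domain is down to {grey}, so Frank = grey. So Jack, Hank can't be grey.
Hank must be yellow (only option left). Eliminate yellow elsewhere: Mona.
Jack's domain is down to {orange}, so Jack = orange. So Carol, Mona can't be orange.
Mona must be green (only option left). Eliminate green elsewhere: Carol.
Carol has just one choice, so Carol = blue.

Jack=orange, Carol=blue, Erin=white, Frank=grey, Hank=yellow, Mona=green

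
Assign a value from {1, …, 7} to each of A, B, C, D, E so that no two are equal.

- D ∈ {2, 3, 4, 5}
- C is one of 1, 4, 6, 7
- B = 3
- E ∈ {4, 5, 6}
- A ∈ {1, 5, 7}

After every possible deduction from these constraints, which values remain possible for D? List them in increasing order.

B must be 3 (only option left). So D can't be 3.
No further eliminations apply; D can still be any of 2, 4, 5.

2, 4, 5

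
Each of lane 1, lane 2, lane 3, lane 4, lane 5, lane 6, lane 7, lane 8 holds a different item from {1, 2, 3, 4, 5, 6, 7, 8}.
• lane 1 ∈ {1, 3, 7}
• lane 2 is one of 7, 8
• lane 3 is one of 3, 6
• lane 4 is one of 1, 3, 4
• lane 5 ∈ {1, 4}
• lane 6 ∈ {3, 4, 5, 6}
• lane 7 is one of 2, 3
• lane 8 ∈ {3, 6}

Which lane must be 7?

lane 1

The 8 variables draw from only 8 values {1, 2, 3, 4, 5, 6, 7, 8}, so each is used; only lane 7 can be 2, hence lane 7 = 2.
Among the 7 still-open variables, 5 fits only lane 6 (and all 7 values in {1, 3, 4, 5, 6, 7, 8} must be used), so lane 6 = 5.
Among the 6 still-open variables, 8 fits only lane 2 (and all 6 values in {1, 3, 4, 6, 7, 8} must be used), so lane 2 = 8.
The 5 still-open variables together cover exactly {1, 3, 4, 6, 7} — 5 values for 5 variables — and 7 appears only in lane 1's list, so lane 1 = 7.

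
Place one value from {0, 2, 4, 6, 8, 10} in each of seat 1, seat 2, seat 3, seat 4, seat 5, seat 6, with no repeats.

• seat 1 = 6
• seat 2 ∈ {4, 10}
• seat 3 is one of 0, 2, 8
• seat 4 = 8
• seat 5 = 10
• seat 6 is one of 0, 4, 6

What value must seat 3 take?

seat 1 has just one choice, so seat 1 = 6. Eliminate 6 elsewhere: seat 6.
seat 4's domain is down to {8}, so seat 4 = 8. Remove 8 from seat 3.
seat 5's domain is down to {10}, so seat 5 = 10. So seat 2 can't be 10.
That leaves seat 2 = 4. So seat 6 can't be 4.
seat 6 must be 0 (only option left). Remove 0 from seat 3.
So seat 3 = 2.

2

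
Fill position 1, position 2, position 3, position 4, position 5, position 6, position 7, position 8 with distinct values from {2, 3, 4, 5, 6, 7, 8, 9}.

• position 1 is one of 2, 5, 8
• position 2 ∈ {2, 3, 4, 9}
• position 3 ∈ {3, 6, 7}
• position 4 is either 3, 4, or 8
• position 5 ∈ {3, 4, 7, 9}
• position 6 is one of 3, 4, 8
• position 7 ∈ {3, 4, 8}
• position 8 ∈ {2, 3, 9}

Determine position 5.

The 8 variables draw from only 8 values {2, 3, 4, 5, 6, 7, 8, 9}, so each is used; only position 1 can be 5, hence position 1 = 5.
Among the 7 still-open variables, 6 fits only position 3 (and all 7 values in {2, 3, 4, 6, 7, 8, 9} must be used), so position 3 = 6.
Among the 6 still-open variables, 7 fits only position 5 (and all 6 values in {2, 3, 4, 7, 8, 9} must be used), so position 5 = 7.

7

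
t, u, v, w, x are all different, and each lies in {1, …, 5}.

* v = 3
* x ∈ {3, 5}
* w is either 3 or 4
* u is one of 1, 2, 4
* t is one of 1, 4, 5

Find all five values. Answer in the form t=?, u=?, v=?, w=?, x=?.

t=1, u=2, v=3, w=4, x=5

v must be 3 (only option left). Remove 3 from w, x.
That leaves w = 4. Strike 4 from t, u.
x must be 5 (only option left). Remove 5 from t.
t's domain is down to {1}, so t = 1. Remove 1 from u.
u's domain is down to {2}, so u = 2.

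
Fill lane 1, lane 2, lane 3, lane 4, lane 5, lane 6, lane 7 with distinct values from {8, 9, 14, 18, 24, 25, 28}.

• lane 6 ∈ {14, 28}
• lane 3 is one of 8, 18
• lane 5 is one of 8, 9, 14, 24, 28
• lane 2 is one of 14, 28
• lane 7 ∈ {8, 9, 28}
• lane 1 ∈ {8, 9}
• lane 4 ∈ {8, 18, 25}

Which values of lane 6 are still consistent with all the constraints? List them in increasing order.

14, 28

The 7 variables together cover exactly {8, 9, 14, 18, 24, 25, 28} — 7 values for 7 variables — and 24 appears only in lane 5's list, so lane 5 = 24.
The 6 still-open variables together cover exactly {8, 9, 14, 18, 25, 28} — 6 values for 6 variables — and 25 appears only in lane 4's list, so lane 4 = 25.
Among the 5 still-open variables, 18 fits only lane 3 (and all 5 values in {8, 9, 14, 18, 28} must be used), so lane 3 = 18.
The 2 variables lane 2 and lane 6 are confined to {14, 28}, which locks those values in; drop them from lane 7.
No further eliminations apply; lane 6 can still be any of 14, 28.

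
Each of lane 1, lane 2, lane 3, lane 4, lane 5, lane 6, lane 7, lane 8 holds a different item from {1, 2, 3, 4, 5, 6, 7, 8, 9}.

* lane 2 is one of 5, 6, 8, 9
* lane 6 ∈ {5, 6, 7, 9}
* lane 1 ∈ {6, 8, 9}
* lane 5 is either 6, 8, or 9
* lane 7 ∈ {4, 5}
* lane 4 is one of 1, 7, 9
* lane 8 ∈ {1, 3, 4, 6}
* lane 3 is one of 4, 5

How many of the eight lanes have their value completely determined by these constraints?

The 8 variables draw from only 8 values {1, 3, 4, 5, 6, 7, 8, 9}, so each is used; only lane 8 can be 3, hence lane 8 = 3.
The 7 still-open variables draw from only 7 values {1, 4, 5, 6, 7, 8, 9}, so each is used; only lane 4 can be 1, hence lane 4 = 1.
Among the 6 still-open variables, 7 fits only lane 6 (and all 6 values in {4, 5, 6, 7, 8, 9} must be used), so lane 6 = 7.
The 2 variables lane 3 and lane 7 are confined to {4, 5}, which locks those values in; drop them from lane 2.
Determined: lane 4=1, lane 6=7, lane 8=3. The other lanes each still have more than one consistent value. That makes 3.

3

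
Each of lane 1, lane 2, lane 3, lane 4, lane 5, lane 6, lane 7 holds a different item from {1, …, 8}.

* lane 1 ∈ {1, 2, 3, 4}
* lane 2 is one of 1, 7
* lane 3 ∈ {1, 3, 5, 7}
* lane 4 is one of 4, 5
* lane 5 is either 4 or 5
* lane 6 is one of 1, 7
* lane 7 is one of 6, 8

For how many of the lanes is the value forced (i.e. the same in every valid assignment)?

The 2 variables lane 2 and lane 6 are confined to {1, 7}, which locks those values in; drop them from lane 1, lane 3.
lane 4 and lane 5 between them cover only {4, 5} — a naked pair. Remove those values from lane 1, lane 3.
That leaves lane 3 = 3. Eliminate 3 elsewhere: lane 1.
That leaves lane 1 = 2.
Determined: lane 1=2, lane 3=3. The other lanes each still have more than one consistent value. That makes 2.

2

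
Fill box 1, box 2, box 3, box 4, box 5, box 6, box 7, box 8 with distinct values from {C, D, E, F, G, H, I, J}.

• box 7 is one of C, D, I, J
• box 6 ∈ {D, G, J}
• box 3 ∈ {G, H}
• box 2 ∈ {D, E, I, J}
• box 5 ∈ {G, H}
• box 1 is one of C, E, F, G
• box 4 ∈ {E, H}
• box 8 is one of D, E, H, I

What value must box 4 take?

E

The 8 variables draw from only 8 values {C, D, E, F, G, H, I, J}, so each is used; only box 1 can be F, hence box 1 = F.
The 7 still-open variables together cover exactly {C, D, E, G, H, I, J} — 7 values for 7 variables — and C appears only in box 7's list, so box 7 = C.
box 3 and box 5 share exactly the 2 values {G, H}; by pigeonhole those values go to them, so strike G, H from box 4, box 6, box 8.
So box 4 = E.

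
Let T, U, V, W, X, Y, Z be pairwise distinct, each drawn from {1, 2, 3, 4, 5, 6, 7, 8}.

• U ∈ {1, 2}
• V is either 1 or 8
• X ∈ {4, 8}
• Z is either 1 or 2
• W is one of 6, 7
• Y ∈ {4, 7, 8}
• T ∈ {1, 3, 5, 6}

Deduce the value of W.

U and Z share exactly the 2 values {1, 2}; by pigeonhole those values go to them, so strike 1, 2 from T, V.
V has just one choice, so V = 8. Eliminate 8 elsewhere: X, Y.
X must be 4 (only option left). Strike 4 from Y.
Y must be 7 (only option left). Strike 7 from W.
So W = 6.

6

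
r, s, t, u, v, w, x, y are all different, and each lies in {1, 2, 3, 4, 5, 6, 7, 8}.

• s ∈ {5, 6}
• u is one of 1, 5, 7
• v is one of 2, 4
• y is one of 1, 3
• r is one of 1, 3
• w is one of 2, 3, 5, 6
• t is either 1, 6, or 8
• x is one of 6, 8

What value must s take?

5

Among the 8 variables, 4 fits only v (and all 8 values in {1, 2, 3, 4, 5, 6, 7, 8} must be used), so v = 4.
Among the 7 still-open variables, 2 fits only w (and all 7 values in {1, 2, 3, 5, 6, 7, 8} must be used), so w = 2.
The 6 still-open variables draw from only 6 values {1, 3, 5, 6, 7, 8}, so each is used; only u can be 7, hence u = 7.
The 5 still-open variables together cover exactly {1, 3, 5, 6, 8} — 5 values for 5 variables — and 5 appears only in s's list, so s = 5.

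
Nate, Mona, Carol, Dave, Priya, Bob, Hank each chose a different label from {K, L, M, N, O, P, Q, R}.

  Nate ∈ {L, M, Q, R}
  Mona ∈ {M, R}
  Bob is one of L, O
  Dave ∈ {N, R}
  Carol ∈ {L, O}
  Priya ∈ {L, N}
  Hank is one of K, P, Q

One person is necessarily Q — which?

Carol and Bob between them cover only {L, O} — a naked pair. Remove those values from Nate, Priya.
Priya has just one choice, so Priya = N. So Dave can't be N.
Dave must be R (only option left). Eliminate R elsewhere: Nate, Mona.
That leaves Mona = M. So Nate can't be M.
So Q goes to Nate.

Nate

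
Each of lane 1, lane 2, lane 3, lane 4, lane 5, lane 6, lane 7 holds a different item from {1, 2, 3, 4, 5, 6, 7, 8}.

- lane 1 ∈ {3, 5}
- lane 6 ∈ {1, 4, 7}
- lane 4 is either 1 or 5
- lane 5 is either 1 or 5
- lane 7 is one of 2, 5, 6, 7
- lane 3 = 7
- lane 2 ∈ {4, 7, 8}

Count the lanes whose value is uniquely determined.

lane 3's domain is down to {7}, so lane 3 = 7. Remove 7 from lane 2, lane 6, lane 7.
The 2 variables lane 4 and lane 5 are confined to {1, 5}, which locks those values in; drop them from lane 1, lane 6, lane 7.
lane 1's domain is down to {3}, so lane 1 = 3.
lane 6 must be 4 (only option left). Strike 4 from lane 2.
lane 2's domain is down to {8}, so lane 2 = 8.
Determined: lane 1=3, lane 2=8, lane 3=7, lane 6=4. The other lanes each still have more than one consistent value. That makes 4.

4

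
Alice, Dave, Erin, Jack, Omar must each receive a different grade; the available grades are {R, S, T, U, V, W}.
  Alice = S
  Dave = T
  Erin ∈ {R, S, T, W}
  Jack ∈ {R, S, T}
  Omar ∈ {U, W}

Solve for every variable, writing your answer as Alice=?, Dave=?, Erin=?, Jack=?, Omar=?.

Alice has just one choice, so Alice = S. Remove S from Erin, Jack.
Dave must be T (only option left). Strike T from Erin, Jack.
Jack's domain is down to {R}, so Jack = R. Strike R from Erin.
Erin's domain is down to {W}, so Erin = W. Remove W from Omar.
That leaves Omar = U.

Alice=S, Dave=T, Erin=W, Jack=R, Omar=U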